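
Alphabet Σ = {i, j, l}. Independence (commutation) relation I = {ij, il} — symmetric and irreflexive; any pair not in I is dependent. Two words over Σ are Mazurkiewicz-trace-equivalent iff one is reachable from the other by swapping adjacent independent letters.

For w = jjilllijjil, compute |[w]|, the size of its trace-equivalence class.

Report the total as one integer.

165

#0=j has no predecessor
#1=j depends on [0:j]
#2=i has no predecessor
#3=l depends on [1:j]
#4=l depends on [3:l]
#5=l depends on [4:l]
#6=i depends on [2:i]
#7=j depends on [5:l]
#8=j depends on [7:j]
#9=i depends on [6:i]
#10=l depends on [8:j]
sources: [0:j, 2:i]
N(rest) = Σ N(rest − s) over sources s of rest; N(one piece) = 1:
  size 1 → [9]=1  [10]=1
  size 2 → [6,9]=1  [8,10]=1  [9,10]=2
  size 3 → [2,6,9]=1  [6,9,10]=3  [7,8,10]=1  [8,9,10]=3
  size 4 → [2,6,9,10]=4  [5,7,8,10]=1  [6,8,9,10]=6  [7,8,9,10]=4
  size 5 → [2,6,8,9,10]=10  [4,5,7,8,10]=1  [5,7,8,9,10]=5  [6,7,8,9,10]=10
  size 6 → [2,6,7,8,9,10]=20  [3,4,5,7,8,10]=1  [4,5,7,8,9,10]=6  [5,6,7,8,9,10]=15
  size 7 → [1,3,4,5,7,8,10]=1  [2,5,6,7,8,9,10]=35  [3,4,5,7,8,9,10]=7  [4,5,6,7,8,9,10]=21
  size 8 → [0,1,3,4,5,7,8,10]=1  [1,3,4,5,7,8,9,10]=8  [2,4,5,6,7,8,9,10]=56  [3,4,5,6,7,8,9,10]=28
  size 9 → [0,1,3,4,5,7,8,9,10]=9  [1,3,4,5,6,7,8,9,10]=36  [2,3,4,5,6,7,8,9,10]=84
  first=0(j) contributes 120
  first=2(i) contributes 45
|[w]| = 165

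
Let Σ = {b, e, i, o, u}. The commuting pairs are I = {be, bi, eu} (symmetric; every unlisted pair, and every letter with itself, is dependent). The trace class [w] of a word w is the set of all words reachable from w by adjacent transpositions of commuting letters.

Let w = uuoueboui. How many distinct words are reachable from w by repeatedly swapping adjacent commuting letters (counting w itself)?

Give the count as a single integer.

piece 0:u — minimal
piece 1:u rests on {0:u}
piece 2:o rests on {1:u}
piece 3:u rests on {2:o}
piece 4:e rests on {2:o}
piece 5:b rests on {3:u}
piece 6:o rests on {4:e, 5:b}
piece 7:u rests on {6:o}
piece 8:i rests on {7:u}
minimal pieces: {0:u}
ways to finish when only these pieces remain (= sum over removing one remaining piece with nothing left below it):
  1 left: {8}→1
  2 left: {7,8}→1
  3 left: {6,7,8}→1
  4 left: {4,6,7,8}→1  {5,6,7,8}→1
  5 left: {3,5,6,7,8}→1  {4,5,6,7,8}→2
  6 left: {3,4,5,6,7,8}→3
  7 left: {2,3,4,5,6,7,8}→3
  placing 0:u first → 3 extensions

3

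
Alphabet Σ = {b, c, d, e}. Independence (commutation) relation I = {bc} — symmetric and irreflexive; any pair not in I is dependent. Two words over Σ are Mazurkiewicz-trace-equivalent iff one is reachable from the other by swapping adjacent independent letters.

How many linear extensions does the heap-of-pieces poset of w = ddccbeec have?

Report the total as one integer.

3

0(d) covers ∅
1(d) covers 0:d
2(c) covers 1:d
3(c) covers 2:c
4(b) covers 1:d
5(e) covers 3:c, 4:b
6(e) covers 5:e
7(c) covers 6:e
floor of heap: 0:d
completions by unplaced set U, small U first (add the entries for U minus each lowest piece of U):
  |U|=1: {7}:1
  |U|=2: {6,7}:1
  |U|=3: {5,6,7}:1
  |U|=4: {3,5,6,7}:1  {4,5,6,7}:1
  |U|=5: {2,3,5,6,7}:1  {3,4,5,6,7}:2
  |U|=6: {2,3,4,5,6,7}:3
  start at 0(d): 3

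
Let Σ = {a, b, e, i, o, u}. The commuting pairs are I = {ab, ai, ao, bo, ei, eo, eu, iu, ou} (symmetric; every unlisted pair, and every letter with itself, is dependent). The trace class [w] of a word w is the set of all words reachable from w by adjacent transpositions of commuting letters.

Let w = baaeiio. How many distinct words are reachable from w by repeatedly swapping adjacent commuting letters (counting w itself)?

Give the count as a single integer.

#0=b has no predecessor
#1=a has no predecessor
#2=a depends on [1:a]
#3=e depends on [0:b, 2:a]
#4=i depends on [0:b]
#5=i depends on [4:i]
#6=o depends on [5:i]
sources: [0:b, 1:a]
N(rest) = Σ N(rest − s) over sources s of rest; N(one piece) = 1:
  size 1 → [3]=1  [6]=1
  size 2 → [2,3]=1  [3,6]=2  [5,6]=1
  size 3 → [1,2,3]=1  [2,3,6]=3  [3,5,6]=3  [4,5,6]=1
  size 4 → [1,2,3,6]=4  [2,3,5,6]=6  [3,4,5,6]=4
  size 5 → [0,3,4,5,6]=4  [1,2,3,5,6]=10  [2,3,4,5,6]=10
  first=0(b) contributes 20
  first=1(a) contributes 14
|[w]| = 34

34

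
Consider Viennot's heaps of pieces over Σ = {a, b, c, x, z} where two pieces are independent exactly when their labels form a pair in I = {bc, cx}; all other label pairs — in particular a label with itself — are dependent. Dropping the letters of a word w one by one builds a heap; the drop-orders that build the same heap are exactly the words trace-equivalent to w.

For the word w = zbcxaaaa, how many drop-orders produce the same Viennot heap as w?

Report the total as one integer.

3

0(z) covers ∅
1(b) covers 0:z
2(c) covers 0:z
3(x) covers 1:b
4(a) covers 2:c, 3:x
5(a) covers 4:a
6(a) covers 5:a
7(a) covers 6:a
floor of heap: 0:z
completions by unplaced set U, small U first (add the entries for U minus each lowest piece of U):
  |U|=1: {7}:1
  |U|=2: {6,7}:1
  |U|=3: {5,6,7}:1
  |U|=4: {4,5,6,7}:1
  |U|=5: {2,4,5,6,7}:1  {3,4,5,6,7}:1
  |U|=6: {1,3,4,5,6,7}:1  {2,3,4,5,6,7}:2
  start at 0(z): 3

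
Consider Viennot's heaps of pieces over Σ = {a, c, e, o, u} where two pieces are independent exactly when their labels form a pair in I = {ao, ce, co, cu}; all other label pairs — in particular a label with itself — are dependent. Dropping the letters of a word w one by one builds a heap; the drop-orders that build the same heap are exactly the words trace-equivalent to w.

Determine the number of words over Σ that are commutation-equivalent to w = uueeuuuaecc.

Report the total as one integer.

0(u) covers ∅
1(u) covers 0:u
2(e) covers 1:u
3(e) covers 2:e
4(u) covers 3:e
5(u) covers 4:u
6(u) covers 5:u
7(a) covers 6:u
8(e) covers 7:a
9(c) covers 7:a
10(c) covers 9:c
floor of heap: 0:u
completions by unplaced set U, small U first (add the entries for U minus each lowest piece of U):
  |U|=1: {8}:1  {10}:1
  |U|=2: {8,10}:2  {9,10}:1
  |U|=3: {8,9,10}:3
  |U|=4: {7,8,9,10}:3
  |U|=5: {6,7,8,9,10}:3
  |U|=6: {5,6,7,8,9,10}:3
  |U|=7: {4,5,6,7,8,9,10}:3
  |U|=8: {3,4,5,6,7,8,9,10}:3
  |U|=9: {2,3,4,5,6,7,8,9,10}:3
  start at 0(u): 3

3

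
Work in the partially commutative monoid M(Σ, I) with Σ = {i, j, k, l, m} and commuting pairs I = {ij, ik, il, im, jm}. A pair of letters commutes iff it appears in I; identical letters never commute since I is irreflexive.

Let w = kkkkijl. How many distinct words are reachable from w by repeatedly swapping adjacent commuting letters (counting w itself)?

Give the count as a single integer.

7

drop 0:k onto floor
drop 1:k onto {0:k}
drop 2:k onto {1:k}
drop 3:k onto {2:k}
drop 4:i onto floor
drop 5:j onto {3:k}
drop 6:l onto {5:j}
ground layer = {0:k, 4:i}
drop-orders for the pieces not yet dropped (sum over which currently-grounded one goes next):
  1 to go: {4} 1  {6} 1
  2 to go: {4,6} 2  {5,6} 1
  3 to go: {3,5,6} 1  {4,5,6} 3
  4 to go: {2,3,5,6} 1  {3,4,5,6} 4
  5 to go: {1,2,3,5,6} 1  {2,3,4,5,6} 5
  if 0:k drops first: 6 orders
  if 4:i drops first: 1 orders
heap linearizations: 7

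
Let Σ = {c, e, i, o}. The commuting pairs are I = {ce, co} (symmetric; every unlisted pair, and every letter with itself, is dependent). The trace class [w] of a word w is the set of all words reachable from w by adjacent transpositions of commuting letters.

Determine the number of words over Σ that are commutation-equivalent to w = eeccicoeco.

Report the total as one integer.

0(e) covers ∅
1(e) covers 0:e
2(c) covers ∅
3(c) covers 2:c
4(i) covers 1:e, 3:c
5(c) covers 4:i
6(o) covers 4:i
7(e) covers 6:o
8(c) covers 5:c
9(o) covers 7:e
floor of heap: 0:e, 2:c
completions by unplaced set U, small U first (add the entries for U minus each lowest piece of U):
  |U|=1: {8}:1  {9}:1
  |U|=2: {5,8}:1  {7,9}:1  {8,9}:2
  |U|=3: {5,8,9}:3  {6,7,9}:1  {7,8,9}:3
  |U|=4: {5,7,8,9}:6  {6,7,8,9}:4
  |U|=5: {5,6,7,8,9}:10
  |U|=6: {4,5,6,7,8,9}:10
  |U|=7: {1,4,5,6,7,8,9}:10  {3,4,5,6,7,8,9}:10
  |U|=8: {0,1,4,5,6,7,8,9}:10  {1,3,4,5,6,7,8,9}:20  {2,3,4,5,6,7,8,9}:10
  start at 0(e): 30
  start at 2(c): 30
sum over floor = 60

60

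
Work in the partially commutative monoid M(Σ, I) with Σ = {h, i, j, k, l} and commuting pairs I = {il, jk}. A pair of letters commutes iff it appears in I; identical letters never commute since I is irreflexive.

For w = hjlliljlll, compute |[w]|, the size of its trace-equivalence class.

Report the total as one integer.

drop 0:h onto floor
drop 1:j onto {0:h}
drop 2:l onto {1:j}
drop 3:l onto {2:l}
drop 4:i onto {1:j}
drop 5:l onto {3:l}
drop 6:j onto {4:i, 5:l}
drop 7:l onto {6:j}
drop 8:l onto {7:l}
drop 9:l onto {8:l}
ground layer = {0:h}
drop-orders for the pieces not yet dropped (sum over which currently-grounded one goes next):
  1 to go: {9} 1
  2 to go: {8,9} 1
  3 to go: {7,8,9} 1
  4 to go: {6,7,8,9} 1
  5 to go: {4,6,7,8,9} 1  {5,6,7,8,9} 1
  6 to go: {3,5,6,7,8,9} 1  {4,5,6,7,8,9} 2
  7 to go: {2,3,5,6,7,8,9} 1  {3,4,5,6,7,8,9} 3
  8 to go: {2,3,4,5,6,7,8,9} 4
  if 0:h drops first: 4 orders

4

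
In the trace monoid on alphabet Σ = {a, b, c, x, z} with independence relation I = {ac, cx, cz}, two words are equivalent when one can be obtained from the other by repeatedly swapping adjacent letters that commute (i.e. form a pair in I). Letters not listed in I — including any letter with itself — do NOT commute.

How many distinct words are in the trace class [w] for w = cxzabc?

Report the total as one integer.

0(c) covers ∅
1(x) covers ∅
2(z) covers 1:x
3(a) covers 2:z
4(b) covers 0:c, 3:a
5(c) covers 4:b
floor of heap: 0:c, 1:x
completions by unplaced set U, small U first (add the entries for U minus each lowest piece of U):
  |U|=1: {5}:1
  |U|=2: {4,5}:1
  |U|=3: {0,4,5}:1  {3,4,5}:1
  |U|=4: {0,3,4,5}:2  {2,3,4,5}:1
  start at 0(c): 1
  start at 1(x): 3
sum over floor = 4

4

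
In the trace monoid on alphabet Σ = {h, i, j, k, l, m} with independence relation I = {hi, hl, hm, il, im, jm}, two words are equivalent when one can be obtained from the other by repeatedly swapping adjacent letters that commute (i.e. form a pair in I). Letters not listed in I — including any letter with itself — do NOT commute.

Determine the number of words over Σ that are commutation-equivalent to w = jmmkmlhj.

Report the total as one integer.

drop 0:j onto floor
drop 1:m onto floor
drop 2:m onto {1:m}
drop 3:k onto {0:j, 2:m}
drop 4:m onto {3:k}
drop 5:l onto {4:m}
drop 6:h onto {3:k}
drop 7:j onto {5:l, 6:h}
ground layer = {0:j, 1:m}
drop-orders for the pieces not yet dropped (sum over which currently-grounded one goes next):
  1 to go: {7} 1
  2 to go: {5,7} 1  {6,7} 1
  3 to go: {4,5,7} 1  {5,6,7} 2
  4 to go: {4,5,6,7} 3
  5 to go: {3,4,5,6,7} 3
  6 to go: {0,3,4,5,6,7} 3  {2,3,4,5,6,7} 3
  if 0:j drops first: 3 orders
  if 1:m drops first: 6 orders
heap linearizations: 9

9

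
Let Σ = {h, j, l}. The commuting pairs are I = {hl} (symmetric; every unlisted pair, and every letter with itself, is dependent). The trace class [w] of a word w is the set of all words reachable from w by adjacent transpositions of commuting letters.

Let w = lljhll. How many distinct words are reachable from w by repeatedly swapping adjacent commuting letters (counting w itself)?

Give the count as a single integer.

3

#0=l has no predecessor
#1=l depends on [0:l]
#2=j depends on [1:l]
#3=h depends on [2:j]
#4=l depends on [2:j]
#5=l depends on [4:l]
sources: [0:l]
N(rest) = Σ N(rest − s) over sources s of rest; N(one piece) = 1:
  size 1 → [3]=1  [5]=1
  size 2 → [3,5]=2  [4,5]=1
  size 3 → [3,4,5]=3
  size 4 → [2,3,4,5]=3
  first=0(l) contributes 3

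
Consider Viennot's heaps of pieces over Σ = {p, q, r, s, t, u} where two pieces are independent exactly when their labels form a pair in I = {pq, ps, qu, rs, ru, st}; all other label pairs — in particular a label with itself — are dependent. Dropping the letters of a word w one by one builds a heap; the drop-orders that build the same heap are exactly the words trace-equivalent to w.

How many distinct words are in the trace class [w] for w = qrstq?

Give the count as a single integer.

drop 0:q onto floor
drop 1:r onto {0:q}
drop 2:s onto {0:q}
drop 3:t onto {1:r}
drop 4:q onto {2:s, 3:t}
ground layer = {0:q}
drop-orders for the pieces not yet dropped (sum over which currently-grounded one goes next):
  1 to go: {4} 1
  2 to go: {2,4} 1  {3,4} 1
  3 to go: {1,3,4} 1  {2,3,4} 2
  if 0:q drops first: 3 orders

3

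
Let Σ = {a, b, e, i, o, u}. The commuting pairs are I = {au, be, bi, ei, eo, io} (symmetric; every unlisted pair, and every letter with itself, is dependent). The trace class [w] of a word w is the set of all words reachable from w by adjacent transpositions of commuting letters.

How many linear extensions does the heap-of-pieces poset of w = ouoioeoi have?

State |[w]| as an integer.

0(o) covers ∅
1(u) covers 0:o
2(o) covers 1:u
3(i) covers 1:u
4(o) covers 2:o
5(e) covers 1:u
6(o) covers 4:o
7(i) covers 3:i
floor of heap: 0:o
completions by unplaced set U, small U first (add the entries for U minus each lowest piece of U):
  |U|=1: {5}:1  {6}:1  {7}:1
  |U|=2: {3,7}:1  {4,6}:1  {5,6}:2  {5,7}:2  {6,7}:2
  |U|=3: {2,4,6}:1  {3,5,7}:3  {3,6,7}:3  {4,5,6}:3  {4,6,7}:3  {5,6,7}:6
  |U|=4: {2,4,5,6}:4  {2,4,6,7}:4  {3,4,6,7}:6  {3,5,6,7}:12  {4,5,6,7}:12
  |U|=5: {2,3,4,6,7}:10  {2,4,5,6,7}:20  {3,4,5,6,7}:30
  |U|=6: {2,3,4,5,6,7}:60
  start at 0(o): 60

60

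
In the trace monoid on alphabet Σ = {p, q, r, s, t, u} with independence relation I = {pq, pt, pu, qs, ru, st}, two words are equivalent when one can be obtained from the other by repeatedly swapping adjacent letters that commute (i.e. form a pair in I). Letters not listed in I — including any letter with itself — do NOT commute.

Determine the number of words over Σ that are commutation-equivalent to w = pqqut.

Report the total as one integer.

drop 0:p onto floor
drop 1:q onto floor
drop 2:q onto {1:q}
drop 3:u onto {2:q}
drop 4:t onto {3:u}
ground layer = {0:p, 1:q}
drop-orders for the pieces not yet dropped (sum over which currently-grounded one goes next):
  1 to go: {0} 1  {4} 1
  2 to go: {0,4} 2  {3,4} 1
  3 to go: {0,3,4} 3  {2,3,4} 1
  if 0:p drops first: 1 orders
  if 1:q drops first: 4 orders
heap linearizations: 5

5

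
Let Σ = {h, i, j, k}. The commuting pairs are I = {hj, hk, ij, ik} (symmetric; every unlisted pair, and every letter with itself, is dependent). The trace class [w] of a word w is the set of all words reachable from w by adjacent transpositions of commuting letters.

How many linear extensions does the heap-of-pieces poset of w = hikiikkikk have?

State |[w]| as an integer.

252

#0=h has no predecessor
#1=i depends on [0:h]
#2=k has no predecessor
#3=i depends on [1:i]
#4=i depends on [3:i]
#5=k depends on [2:k]
#6=k depends on [5:k]
#7=i depends on [4:i]
#8=k depends on [6:k]
#9=k depends on [8:k]
sources: [0:h, 2:k]
N(rest) = Σ N(rest − s) over sources s of rest; N(one piece) = 1:
  size 1 → [7]=1  [9]=1
  size 2 → [4,7]=1  [7,9]=2  [8,9]=1
  size 3 → [3,4,7]=1  [4,7,9]=3  [6,8,9]=1  [7,8,9]=3
  size 4 → [1,3,4,7]=1  [3,4,7,9]=4  [4,7,8,9]=6  [5,6,8,9]=1  [6,7,8,9]=4
  size 5 → [0,1,3,4,7]=1  [1,3,4,7,9]=5  [2,5,6,8,9]=1  [3,4,7,8,9]=10  [4,6,7,8,9]=10  [5,6,7,8,9]=5
  size 6 → [0,1,3,4,7,9]=6  [1,3,4,7,8,9]=15  [2,5,6,7,8,9]=6  [3,4,6,7,8,9]=20  [4,5,6,7,8,9]=15
  size 7 → [0,1,3,4,7,8,9]=21  [1,3,4,6,7,8,9]=35  [2,4,5,6,7,8,9]=21  [3,4,5,6,7,8,9]=35
  size 8 → [0,1,3,4,6,7,8,9]=56  [1,3,4,5,6,7,8,9]=70  [2,3,4,5,6,7,8,9]=56
  first=0(h) contributes 126
  first=2(k) contributes 126
|[w]| = 252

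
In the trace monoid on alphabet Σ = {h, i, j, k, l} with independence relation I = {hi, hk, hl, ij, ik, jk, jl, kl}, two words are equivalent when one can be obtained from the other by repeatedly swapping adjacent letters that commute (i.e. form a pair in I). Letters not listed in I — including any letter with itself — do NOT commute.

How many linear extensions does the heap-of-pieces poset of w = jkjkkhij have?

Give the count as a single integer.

280

drop 0:j onto floor
drop 1:k onto floor
drop 2:j onto {0:j}
drop 3:k onto {1:k}
drop 4:k onto {3:k}
drop 5:h onto {2:j}
drop 6:i onto floor
drop 7:j onto {5:h}
ground layer = {0:j, 1:k, 6:i}
drop-orders for the pieces not yet dropped (sum over which currently-grounded one goes next):
  1 to go: {4} 1  {6} 1  {7} 1
  2 to go: {3,4} 1  {4,6} 2  {4,7} 2  {5,7} 1  {6,7} 2
  3 to go: {1,3,4} 1  {2,5,7} 1  {3,4,6} 3  {3,4,7} 3  {4,5,7} 3  {4,6,7} 6  {5,6,7} 3
  4 to go: {0,2,5,7} 1  {1,3,4,6} 4  {1,3,4,7} 4  {2,4,5,7} 4  {2,5,6,7} 4  {3,4,5,7} 6  {3,4,6,7} 12  {4,5,6,7} 12
  5 to go: {0,2,4,5,7} 5  {0,2,5,6,7} 5  {1,3,4,5,7} 10  {1,3,4,6,7} 20  {2,3,4,5,7} 10  {2,4,5,6,7} 20  {3,4,5,6,7} 30
  6 to go: {0,2,3,4,5,7} 15  {0,2,4,5,6,7} 30  {1,2,3,4,5,7} 20  {1,3,4,5,6,7} 60  {2,3,4,5,6,7} 60
  if 0:j drops first: 140 orders
  if 1:k drops first: 105 orders
  if 6:i drops first: 35 orders
heap linearizations: 280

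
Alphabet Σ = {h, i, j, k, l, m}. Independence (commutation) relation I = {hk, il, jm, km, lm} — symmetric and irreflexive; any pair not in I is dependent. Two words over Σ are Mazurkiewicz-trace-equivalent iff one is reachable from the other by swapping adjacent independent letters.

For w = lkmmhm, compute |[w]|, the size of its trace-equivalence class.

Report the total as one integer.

12

piece 0:l — minimal
piece 1:k rests on {0:l}
piece 2:m — minimal
piece 3:m rests on {2:m}
piece 4:h rests on {0:l, 3:m}
piece 5:m rests on {4:h}
minimal pieces: {0:l, 2:m}
ways to finish when only these pieces remain (= sum over removing one remaining piece with nothing left below it):
  1 left: {1}→1  {5}→1
  2 left: {1,5}→2  {4,5}→1
  3 left: {1,4,5}→3  {3,4,5}→1
  4 left: {0,1,4,5}→3  {1,3,4,5}→4  {2,3,4,5}→1
  placing 0:l first → 5 extensions
  placing 2:m first → 7 extensions
total linear extensions = 12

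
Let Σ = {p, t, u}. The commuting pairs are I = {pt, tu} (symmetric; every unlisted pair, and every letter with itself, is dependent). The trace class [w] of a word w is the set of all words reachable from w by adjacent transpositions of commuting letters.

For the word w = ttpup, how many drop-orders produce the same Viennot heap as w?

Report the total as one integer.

drop 0:t onto floor
drop 1:t onto {0:t}
drop 2:p onto floor
drop 3:u onto {2:p}
drop 4:p onto {3:u}
ground layer = {0:t, 2:p}
drop-orders for the pieces not yet dropped (sum over which currently-grounded one goes next):
  1 to go: {1} 1  {4} 1
  2 to go: {0,1} 1  {1,4} 2  {3,4} 1
  3 to go: {0,1,4} 3  {1,3,4} 3  {2,3,4} 1
  if 0:t drops first: 4 orders
  if 2:p drops first: 6 orders
heap linearizations: 10

10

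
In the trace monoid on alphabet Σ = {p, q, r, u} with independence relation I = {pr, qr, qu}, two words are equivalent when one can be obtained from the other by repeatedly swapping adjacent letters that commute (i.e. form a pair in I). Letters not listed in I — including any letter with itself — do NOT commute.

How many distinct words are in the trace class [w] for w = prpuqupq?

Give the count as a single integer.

10

drop 0:p onto floor
drop 1:r onto floor
drop 2:p onto {0:p}
drop 3:u onto {1:r, 2:p}
drop 4:q onto {2:p}
drop 5:u onto {3:u}
drop 6:p onto {4:q, 5:u}
drop 7:q onto {6:p}
ground layer = {0:p, 1:r}
drop-orders for the pieces not yet dropped (sum over which currently-grounded one goes next):
  1 to go: {7} 1
  2 to go: {6,7} 1
  3 to go: {4,6,7} 1  {5,6,7} 1
  4 to go: {3,5,6,7} 1  {4,5,6,7} 2
  5 to go: {1,3,5,6,7} 1  {3,4,5,6,7} 3
  6 to go: {1,3,4,5,6,7} 4  {2,3,4,5,6,7} 3
  if 0:p drops first: 7 orders
  if 1:r drops first: 3 orders
heap linearizations: 10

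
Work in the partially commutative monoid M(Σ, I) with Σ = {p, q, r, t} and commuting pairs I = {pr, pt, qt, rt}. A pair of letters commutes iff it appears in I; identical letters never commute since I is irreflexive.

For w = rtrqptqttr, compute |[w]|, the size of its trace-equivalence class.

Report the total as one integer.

210

#0=r has no predecessor
#1=t has no predecessor
#2=r depends on [0:r]
#3=q depends on [2:r]
#4=p depends on [3:q]
#5=t depends on [1:t]
#6=q depends on [4:p]
#7=t depends on [5:t]
#8=t depends on [7:t]
#9=r depends on [6:q]
sources: [0:r, 1:t]
N(rest) = Σ N(rest − s) over sources s of rest; N(one piece) = 1:
  size 1 → [8]=1  [9]=1
  size 2 → [6,9]=1  [7,8]=1  [8,9]=2
  size 3 → [4,6,9]=1  [5,7,8]=1  [6,8,9]=3  [7,8,9]=3
  size 4 → [1,5,7,8]=1  [3,4,6,9]=1  [4,6,8,9]=4  [5,7,8,9]=4  [6,7,8,9]=6
  size 5 → [1,5,7,8,9]=5  [2,3,4,6,9]=1  [3,4,6,8,9]=5  [4,6,7,8,9]=10  [5,6,7,8,9]=10
  size 6 → [0,2,3,4,6,9]=1  [1,5,6,7,8,9]=15  [2,3,4,6,8,9]=6  [3,4,6,7,8,9]=15  [4,5,6,7,8,9]=20
  size 7 → [0,2,3,4,6,8,9]=7  [1,4,5,6,7,8,9]=35  [2,3,4,6,7,8,9]=21  [3,4,5,6,7,8,9]=35
  size 8 → [0,2,3,4,6,7,8,9]=28  [1,3,4,5,6,7,8,9]=70  [2,3,4,5,6,7,8,9]=56
  first=0(r) contributes 126
  first=1(t) contributes 84
|[w]| = 210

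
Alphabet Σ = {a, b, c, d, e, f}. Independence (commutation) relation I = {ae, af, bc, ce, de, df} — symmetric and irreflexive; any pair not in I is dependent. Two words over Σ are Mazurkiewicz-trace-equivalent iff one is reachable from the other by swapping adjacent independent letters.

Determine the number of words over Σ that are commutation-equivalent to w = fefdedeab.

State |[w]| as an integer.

piece 0:f — minimal
piece 1:e rests on {0:f}
piece 2:f rests on {1:e}
piece 3:d — minimal
piece 4:e rests on {2:f}
piece 5:d rests on {3:d}
piece 6:e rests on {4:e}
piece 7:a rests on {5:d}
piece 8:b rests on {6:e, 7:a}
minimal pieces: {0:f, 3:d}
ways to finish when only these pieces remain (= sum over removing one remaining piece with nothing left below it):
  1 left: {8}→1
  2 left: {6,8}→1  {7,8}→1
  3 left: {4,6,8}→1  {5,7,8}→1  {6,7,8}→2
  4 left: {2,4,6,8}→1  {3,5,7,8}→1  {4,6,7,8}→3  {5,6,7,8}→3
  5 left: {1,2,4,6,8}→1  {2,4,6,7,8}→4  {3,5,6,7,8}→4  {4,5,6,7,8}→6
  6 left: {0,1,2,4,6,8}→1  {1,2,4,6,7,8}→5  {2,4,5,6,7,8}→10  {3,4,5,6,7,8}→10
  7 left: {0,1,2,4,6,7,8}→6  {1,2,4,5,6,7,8}→15  {2,3,4,5,6,7,8}→20
  placing 0:f first → 35 extensions
  placing 3:d first → 21 extensions
total linear extensions = 56

56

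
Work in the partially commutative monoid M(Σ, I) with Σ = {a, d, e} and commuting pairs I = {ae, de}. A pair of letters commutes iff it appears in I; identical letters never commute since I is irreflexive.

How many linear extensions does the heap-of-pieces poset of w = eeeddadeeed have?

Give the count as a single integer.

piece 0:e — minimal
piece 1:e rests on {0:e}
piece 2:e rests on {1:e}
piece 3:d — minimal
piece 4:d rests on {3:d}
piece 5:a rests on {4:d}
piece 6:d rests on {5:a}
piece 7:e rests on {2:e}
piece 8:e rests on {7:e}
piece 9:e rests on {8:e}
piece 10:d rests on {6:d}
minimal pieces: {0:e, 3:d}
ways to finish when only these pieces remain (= sum over removing one remaining piece with nothing left below it):
  1 left: {9}→1  {10}→1
  2 left: {6,10}→1  {8,9}→1  {9,10}→2
  3 left: {5,6,10}→1  {6,9,10}→3  {7,8,9}→1  {8,9,10}→3
  4 left: {2,7,8,9}→1  {4,5,6,10}→1  {5,6,9,10}→4  {6,8,9,10}→6  {7,8,9,10}→4
  5 left: {1,2,7,8,9}→1  {2,7,8,9,10}→5  {3,4,5,6,10}→1  {4,5,6,9,10}→5  {5,6,8,9,10}→10  {6,7,8,9,10}→10
  6 left: {0,1,2,7,8,9}→1  {1,2,7,8,9,10}→6  {2,6,7,8,9,10}→15  {3,4,5,6,9,10}→6  {4,5,6,8,9,10}→15  {5,6,7,8,9,10}→20
  7 left: {0,1,2,7,8,9,10}→7  {1,2,6,7,8,9,10}→21  {2,5,6,7,8,9,10}→35  {3,4,5,6,8,9,10}→21  {4,5,6,7,8,9,10}→35
  8 left: {0,1,2,6,7,8,9,10}→28  {1,2,5,6,7,8,9,10}→56  {2,4,5,6,7,8,9,10}→70  {3,4,5,6,7,8,9,10}→56
  9 left: {0,1,2,5,6,7,8,9,10}→84  {1,2,4,5,6,7,8,9,10}→126  {2,3,4,5,6,7,8,9,10}→126
  placing 0:e first → 252 extensions
  placing 3:d first → 210 extensions
total linear extensions = 462

462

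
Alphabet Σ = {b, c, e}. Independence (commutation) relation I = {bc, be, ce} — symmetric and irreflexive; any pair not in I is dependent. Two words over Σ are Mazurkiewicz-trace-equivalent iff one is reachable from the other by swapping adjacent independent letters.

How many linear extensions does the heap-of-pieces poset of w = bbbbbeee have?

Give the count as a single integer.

56

#0=b has no predecessor
#1=b depends on [0:b]
#2=b depends on [1:b]
#3=b depends on [2:b]
#4=b depends on [3:b]
#5=e has no predecessor
#6=e depends on [5:e]
#7=e depends on [6:e]
sources: [0:b, 5:e]
N(rest) = Σ N(rest − s) over sources s of rest; N(one piece) = 1:
  size 1 → [4]=1  [7]=1
  size 2 → [3,4]=1  [4,7]=2  [6,7]=1
  size 3 → [2,3,4]=1  [3,4,7]=3  [4,6,7]=3  [5,6,7]=1
  size 4 → [1,2,3,4]=1  [2,3,4,7]=4  [3,4,6,7]=6  [4,5,6,7]=4
  size 5 → [0,1,2,3,4]=1  [1,2,3,4,7]=5  [2,3,4,6,7]=10  [3,4,5,6,7]=10
  size 6 → [0,1,2,3,4,7]=6  [1,2,3,4,6,7]=15  [2,3,4,5,6,7]=20
  first=0(b) contributes 35
  first=5(e) contributes 21
|[w]| = 56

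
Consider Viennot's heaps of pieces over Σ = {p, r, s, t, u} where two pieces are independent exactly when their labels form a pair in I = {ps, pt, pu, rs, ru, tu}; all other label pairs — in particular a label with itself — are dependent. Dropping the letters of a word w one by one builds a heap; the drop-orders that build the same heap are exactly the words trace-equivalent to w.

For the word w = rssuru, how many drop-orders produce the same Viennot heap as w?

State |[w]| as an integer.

15

piece 0:r — minimal
piece 1:s — minimal
piece 2:s rests on {1:s}
piece 3:u rests on {2:s}
piece 4:r rests on {0:r}
piece 5:u rests on {3:u}
minimal pieces: {0:r, 1:s}
ways to finish when only these pieces remain (= sum over removing one remaining piece with nothing left below it):
  1 left: {4}→1  {5}→1
  2 left: {0,4}→1  {3,5}→1  {4,5}→2
  3 left: {0,4,5}→3  {2,3,5}→1  {3,4,5}→3
  4 left: {0,3,4,5}→6  {1,2,3,5}→1  {2,3,4,5}→4
  placing 0:r first → 5 extensions
  placing 1:s first → 10 extensions
total linear extensions = 15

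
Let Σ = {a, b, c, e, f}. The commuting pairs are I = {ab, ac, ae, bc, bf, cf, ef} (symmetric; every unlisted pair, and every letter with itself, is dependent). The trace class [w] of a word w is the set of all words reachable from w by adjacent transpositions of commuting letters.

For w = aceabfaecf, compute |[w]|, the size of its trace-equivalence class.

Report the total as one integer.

252

#0=a has no predecessor
#1=c has no predecessor
#2=e depends on [1:c]
#3=a depends on [0:a]
#4=b depends on [2:e]
#5=f depends on [3:a]
#6=a depends on [5:f]
#7=e depends on [4:b]
#8=c depends on [7:e]
#9=f depends on [6:a]
sources: [0:a, 1:c]
N(rest) = Σ N(rest − s) over sources s of rest; N(one piece) = 1:
  size 1 → [8]=1  [9]=1
  size 2 → [6,9]=1  [7,8]=1  [8,9]=2
  size 3 → [4,7,8]=1  [5,6,9]=1  [6,8,9]=3  [7,8,9]=3
  size 4 → [2,4,7,8]=1  [3,5,6,9]=1  [4,7,8,9]=4  [5,6,8,9]=4  [6,7,8,9]=6
  size 5 → [0,3,5,6,9]=1  [1,2,4,7,8]=1  [2,4,7,8,9]=5  [3,5,6,8,9]=5  [4,6,7,8,9]=10  [5,6,7,8,9]=10
  size 6 → [0,3,5,6,8,9]=6  [1,2,4,7,8,9]=6  [2,4,6,7,8,9]=15  [3,5,6,7,8,9]=15  [4,5,6,7,8,9]=20
  size 7 → [0,3,5,6,7,8,9]=21  [1,2,4,6,7,8,9]=21  [2,4,5,6,7,8,9]=35  [3,4,5,6,7,8,9]=35
  size 8 → [0,3,4,5,6,7,8,9]=56  [1,2,4,5,6,7,8,9]=56  [2,3,4,5,6,7,8,9]=70
  first=0(a) contributes 126
  first=1(c) contributes 126
|[w]| = 252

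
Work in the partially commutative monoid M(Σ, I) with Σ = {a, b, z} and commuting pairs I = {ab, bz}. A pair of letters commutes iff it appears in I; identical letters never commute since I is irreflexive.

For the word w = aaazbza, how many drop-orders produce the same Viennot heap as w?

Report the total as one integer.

drop 0:a onto floor
drop 1:a onto {0:a}
drop 2:a onto {1:a}
drop 3:z onto {2:a}
drop 4:b onto floor
drop 5:z onto {3:z}
drop 6:a onto {5:z}
ground layer = {0:a, 4:b}
drop-orders for the pieces not yet dropped (sum over which currently-grounded one goes next):
  1 to go: {4} 1  {6} 1
  2 to go: {4,6} 2  {5,6} 1
  3 to go: {3,5,6} 1  {4,5,6} 3
  4 to go: {2,3,5,6} 1  {3,4,5,6} 4
  5 to go: {1,2,3,5,6} 1  {2,3,4,5,6} 5
  if 0:a drops first: 6 orders
  if 4:b drops first: 1 orders
heap linearizations: 7

7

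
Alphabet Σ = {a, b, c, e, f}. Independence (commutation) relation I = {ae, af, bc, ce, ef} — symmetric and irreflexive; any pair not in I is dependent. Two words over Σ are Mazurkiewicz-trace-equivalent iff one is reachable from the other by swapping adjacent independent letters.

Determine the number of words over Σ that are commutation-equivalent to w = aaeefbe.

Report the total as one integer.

30

piece 0:a — minimal
piece 1:a rests on {0:a}
piece 2:e — minimal
piece 3:e rests on {2:e}
piece 4:f — minimal
piece 5:b rests on {1:a, 3:e, 4:f}
piece 6:e rests on {5:b}
minimal pieces: {0:a, 2:e, 4:f}
ways to finish when only these pieces remain (= sum over removing one remaining piece with nothing left below it):
  1 left: {6}→1
  2 left: {5,6}→1
  3 left: {1,5,6}→1  {3,5,6}→1  {4,5,6}→1
  4 left: {0,1,5,6}→1  {1,3,5,6}→2  {1,4,5,6}→2  {2,3,5,6}→1  {3,4,5,6}→2
  5 left: {0,1,3,5,6}→3  {0,1,4,5,6}→3  {1,2,3,5,6}→3  {1,3,4,5,6}→6  {2,3,4,5,6}→3
  placing 0:a first → 12 extensions
  placing 2:e first → 12 extensions
  placing 4:f first → 6 extensions
total linear extensions = 30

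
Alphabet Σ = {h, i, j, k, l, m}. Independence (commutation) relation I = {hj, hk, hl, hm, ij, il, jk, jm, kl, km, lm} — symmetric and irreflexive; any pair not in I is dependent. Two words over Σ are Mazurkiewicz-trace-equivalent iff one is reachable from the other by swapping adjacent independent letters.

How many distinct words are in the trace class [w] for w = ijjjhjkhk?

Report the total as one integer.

#0=i has no predecessor
#1=j has no predecessor
#2=j depends on [1:j]
#3=j depends on [2:j]
#4=h depends on [0:i]
#5=j depends on [3:j]
#6=k depends on [0:i]
#7=h depends on [4:h]
#8=k depends on [6:k]
sources: [0:i, 1:j]
N(rest) = Σ N(rest − s) over sources s of rest; N(one piece) = 1:
  size 1 → [5]=1  [7]=1  [8]=1
  size 2 → [3,5]=1  [4,7]=1  [5,7]=2  [5,8]=2  [6,8]=1  [7,8]=2
  size 3 → [2,3,5]=1  [3,5,7]=3  [3,5,8]=3  [4,5,7]=3  [4,7,8]=3  [5,6,8]=3  [5,7,8]=6  [6,7,8]=3
  size 4 → [1,2,3,5]=1  [2,3,5,7]=4  [2,3,5,8]=4  [3,4,5,7]=6  [3,5,6,8]=6  [3,5,7,8]=12  [4,5,7,8]=12  [4,6,7,8]=6  [5,6,7,8]=12
  size 5 → [0,4,6,7,8]=6  [1,2,3,5,7]=5  [1,2,3,5,8]=5  [2,3,4,5,7]=10  [2,3,5,6,8]=10  [2,3,5,7,8]=20  [3,4,5,7,8]=30  [3,5,6,7,8]=30  [4,5,6,7,8]=30
  size 6 → [0,4,5,6,7,8]=36  [1,2,3,4,5,7]=15  [1,2,3,5,6,8]=15  [1,2,3,5,7,8]=30  [2,3,4,5,7,8]=60  [2,3,5,6,7,8]=60  [3,4,5,6,7,8]=90
  size 7 → [0,3,4,5,6,7,8]=126  [1,2,3,4,5,7,8]=105  [1,2,3,5,6,7,8]=105  [2,3,4,5,6,7,8]=210
  first=0(i) contributes 420
  first=1(j) contributes 336
|[w]| = 756

756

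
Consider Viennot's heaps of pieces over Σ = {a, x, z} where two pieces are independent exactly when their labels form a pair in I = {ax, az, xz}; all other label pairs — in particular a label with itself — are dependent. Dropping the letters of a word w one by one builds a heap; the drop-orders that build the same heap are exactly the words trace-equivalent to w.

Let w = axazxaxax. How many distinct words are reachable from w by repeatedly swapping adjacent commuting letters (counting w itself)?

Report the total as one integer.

#0=a has no predecessor
#1=x has no predecessor
#2=a depends on [0:a]
#3=z has no predecessor
#4=x depends on [1:x]
#5=a depends on [2:a]
#6=x depends on [4:x]
#7=a depends on [5:a]
#8=x depends on [6:x]
sources: [0:a, 1:x, 3:z]
N(rest) = Σ N(rest − s) over sources s of rest; N(one piece) = 1:
  size 1 → [3]=1  [7]=1  [8]=1
  size 2 → [3,7]=2  [3,8]=2  [5,7]=1  [6,8]=1  [7,8]=2
  size 3 → [2,5,7]=1  [3,5,7]=3  [3,6,8]=3  [3,7,8]=6  [4,6,8]=1  [5,7,8]=3  [6,7,8]=3
  size 4 → [0,2,5,7]=1  [1,4,6,8]=1  [2,3,5,7]=4  [2,5,7,8]=4  [3,4,6,8]=4  [3,5,7,8]=12  [3,6,7,8]=12  [4,6,7,8]=4  [5,6,7,8]=6
  size 5 → [0,2,3,5,7]=5  [0,2,5,7,8]=5  [1,3,4,6,8]=5  [1,4,6,7,8]=5  [2,3,5,7,8]=20  [2,5,6,7,8]=10  [3,4,6,7,8]=20  [3,5,6,7,8]=30  [4,5,6,7,8]=10
  size 6 → [0,2,3,5,7,8]=30  [0,2,5,6,7,8]=15  [1,3,4,6,7,8]=30  [1,4,5,6,7,8]=15  [2,3,5,6,7,8]=60  [2,4,5,6,7,8]=20  [3,4,5,6,7,8]=60
  size 7 → [0,2,3,5,6,7,8]=105  [0,2,4,5,6,7,8]=35  [1,2,4,5,6,7,8]=35  [1,3,4,5,6,7,8]=105  [2,3,4,5,6,7,8]=140
  first=0(a) contributes 280
  first=1(x) contributes 280
  first=3(z) contributes 70
|[w]| = 630

630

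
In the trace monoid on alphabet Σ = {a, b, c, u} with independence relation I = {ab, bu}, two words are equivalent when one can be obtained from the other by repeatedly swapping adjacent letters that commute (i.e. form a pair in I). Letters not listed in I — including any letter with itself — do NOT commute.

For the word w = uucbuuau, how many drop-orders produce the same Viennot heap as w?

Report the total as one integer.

0(u) covers ∅
1(u) covers 0:u
2(c) covers 1:u
3(b) covers 2:c
4(u) covers 2:c
5(u) covers 4:u
6(a) covers 5:u
7(u) covers 6:a
floor of heap: 0:u
completions by unplaced set U, small U first (add the entries for U minus each lowest piece of U):
  |U|=1: {3}:1  {7}:1
  |U|=2: {3,7}:2  {6,7}:1
  |U|=3: {3,6,7}:3  {5,6,7}:1
  |U|=4: {3,5,6,7}:4  {4,5,6,7}:1
  |U|=5: {3,4,5,6,7}:5
  |U|=6: {2,3,4,5,6,7}:5
  start at 0(u): 5

5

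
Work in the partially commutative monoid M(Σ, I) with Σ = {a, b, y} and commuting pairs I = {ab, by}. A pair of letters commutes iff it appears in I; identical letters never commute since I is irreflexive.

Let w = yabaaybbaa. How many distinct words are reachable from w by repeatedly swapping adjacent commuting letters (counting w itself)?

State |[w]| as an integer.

120

#0=y has no predecessor
#1=a depends on [0:y]
#2=b has no predecessor
#3=a depends on [1:a]
#4=a depends on [3:a]
#5=y depends on [4:a]
#6=b depends on [2:b]
#7=b depends on [6:b]
#8=a depends on [5:y]
#9=a depends on [8:a]
sources: [0:y, 2:b]
N(rest) = Σ N(rest − s) over sources s of rest; N(one piece) = 1:
  size 1 → [7]=1  [9]=1
  size 2 → [6,7]=1  [7,9]=2  [8,9]=1
  size 3 → [2,6,7]=1  [5,8,9]=1  [6,7,9]=3  [7,8,9]=3
  size 4 → [2,6,7,9]=4  [4,5,8,9]=1  [5,7,8,9]=4  [6,7,8,9]=6
  size 5 → [2,6,7,8,9]=10  [3,4,5,8,9]=1  [4,5,7,8,9]=5  [5,6,7,8,9]=10
  size 6 → [1,3,4,5,8,9]=1  [2,5,6,7,8,9]=20  [3,4,5,7,8,9]=6  [4,5,6,7,8,9]=15
  size 7 → [0,1,3,4,5,8,9]=1  [1,3,4,5,7,8,9]=7  [2,4,5,6,7,8,9]=35  [3,4,5,6,7,8,9]=21
  size 8 → [0,1,3,4,5,7,8,9]=8  [1,3,4,5,6,7,8,9]=28  [2,3,4,5,6,7,8,9]=56
  first=0(y) contributes 84
  first=2(b) contributes 36
|[w]| = 120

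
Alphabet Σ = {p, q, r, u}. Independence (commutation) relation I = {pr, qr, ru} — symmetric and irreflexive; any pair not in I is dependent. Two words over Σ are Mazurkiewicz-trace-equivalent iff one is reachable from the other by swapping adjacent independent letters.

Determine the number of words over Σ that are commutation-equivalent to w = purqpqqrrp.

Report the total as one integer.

#0=p has no predecessor
#1=u depends on [0:p]
#2=r has no predecessor
#3=q depends on [1:u]
#4=p depends on [3:q]
#5=q depends on [4:p]
#6=q depends on [5:q]
#7=r depends on [2:r]
#8=r depends on [7:r]
#9=p depends on [6:q]
sources: [0:p, 2:r]
N(rest) = Σ N(rest − s) over sources s of rest; N(one piece) = 1:
  size 1 → [8]=1  [9]=1
  size 2 → [6,9]=1  [7,8]=1  [8,9]=2
  size 3 → [2,7,8]=1  [5,6,9]=1  [6,8,9]=3  [7,8,9]=3
  size 4 → [2,7,8,9]=4  [4,5,6,9]=1  [5,6,8,9]=4  [6,7,8,9]=6
  size 5 → [2,6,7,8,9]=10  [3,4,5,6,9]=1  [4,5,6,8,9]=5  [5,6,7,8,9]=10
  size 6 → [1,3,4,5,6,9]=1  [2,5,6,7,8,9]=20  [3,4,5,6,8,9]=6  [4,5,6,7,8,9]=15
  size 7 → [0,1,3,4,5,6,9]=1  [1,3,4,5,6,8,9]=7  [2,4,5,6,7,8,9]=35  [3,4,5,6,7,8,9]=21
  size 8 → [0,1,3,4,5,6,8,9]=8  [1,3,4,5,6,7,8,9]=28  [2,3,4,5,6,7,8,9]=56
  first=0(p) contributes 84
  first=2(r) contributes 36
|[w]| = 120

120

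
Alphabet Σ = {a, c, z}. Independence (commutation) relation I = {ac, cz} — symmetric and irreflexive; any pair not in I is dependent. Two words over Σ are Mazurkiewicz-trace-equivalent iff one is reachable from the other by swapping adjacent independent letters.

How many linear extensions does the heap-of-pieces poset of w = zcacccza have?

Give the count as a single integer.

70

drop 0:z onto floor
drop 1:c onto floor
drop 2:a onto {0:z}
drop 3:c onto {1:c}
drop 4:c onto {3:c}
drop 5:c onto {4:c}
drop 6:z onto {2:a}
drop 7:a onto {6:z}
ground layer = {0:z, 1:c}
drop-orders for the pieces not yet dropped (sum over which currently-grounded one goes next):
  1 to go: {5} 1  {7} 1
  2 to go: {4,5} 1  {5,7} 2  {6,7} 1
  3 to go: {2,6,7} 1  {3,4,5} 1  {4,5,7} 3  {5,6,7} 3
  4 to go: {0,2,6,7} 1  {1,3,4,5} 1  {2,5,6,7} 4  {3,4,5,7} 4  {4,5,6,7} 6
  5 to go: {0,2,5,6,7} 5  {1,3,4,5,7} 5  {2,4,5,6,7} 10  {3,4,5,6,7} 10
  6 to go: {0,2,4,5,6,7} 15  {1,3,4,5,6,7} 15  {2,3,4,5,6,7} 20
  if 0:z drops first: 35 orders
  if 1:c drops first: 35 orders
heap linearizations: 70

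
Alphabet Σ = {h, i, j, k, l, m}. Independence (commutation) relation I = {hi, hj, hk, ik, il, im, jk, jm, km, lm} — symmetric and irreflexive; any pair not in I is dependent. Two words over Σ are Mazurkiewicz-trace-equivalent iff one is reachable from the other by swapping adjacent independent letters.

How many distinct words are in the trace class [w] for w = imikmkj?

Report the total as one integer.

#0=i has no predecessor
#1=m has no predecessor
#2=i depends on [0:i]
#3=k has no predecessor
#4=m depends on [1:m]
#5=k depends on [3:k]
#6=j depends on [2:i]
sources: [0:i, 1:m, 3:k]
N(rest) = Σ N(rest − s) over sources s of rest; N(one piece) = 1:
  size 1 → [4]=1  [5]=1  [6]=1
  size 2 → [1,4]=1  [2,6]=1  [3,5]=1  [4,5]=2  [4,6]=2  [5,6]=2
  size 3 → [0,2,6]=1  [1,4,5]=3  [1,4,6]=3  [2,4,6]=3  [2,5,6]=3  [3,4,5]=3  [3,5,6]=3  [4,5,6]=6
  size 4 → [0,2,4,6]=4  [0,2,5,6]=4  [1,2,4,6]=6  [1,3,4,5]=6  [1,4,5,6]=12  [2,3,5,6]=6  [2,4,5,6]=12  [3,4,5,6]=12
  size 5 → [0,1,2,4,6]=10  [0,2,3,5,6]=10  [0,2,4,5,6]=20  [1,2,4,5,6]=30  [1,3,4,5,6]=30  [2,3,4,5,6]=30
  first=0(i) contributes 90
  first=1(m) contributes 60
  first=3(k) contributes 60
|[w]| = 210

210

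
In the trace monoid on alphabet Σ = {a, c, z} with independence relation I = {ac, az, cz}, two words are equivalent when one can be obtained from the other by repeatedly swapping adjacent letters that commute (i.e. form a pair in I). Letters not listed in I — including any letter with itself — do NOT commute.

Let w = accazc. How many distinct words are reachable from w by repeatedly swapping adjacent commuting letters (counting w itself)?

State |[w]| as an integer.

60

piece 0:a — minimal
piece 1:c — minimal
piece 2:c rests on {1:c}
piece 3:a rests on {0:a}
piece 4:z — minimal
piece 5:c rests on {2:c}
minimal pieces: {0:a, 1:c, 4:z}
ways to finish when only these pieces remain (= sum over removing one remaining piece with nothing left below it):
  1 left: {3}→1  {4}→1  {5}→1
  2 left: {0,3}→1  {2,5}→1  {3,4}→2  {3,5}→2  {4,5}→2
  3 left: {0,3,4}→3  {0,3,5}→3  {1,2,5}→1  {2,3,5}→3  {2,4,5}→3  {3,4,5}→6
  4 left: {0,2,3,5}→6  {0,3,4,5}→12  {1,2,3,5}→4  {1,2,4,5}→4  {2,3,4,5}→12
  placing 0:a first → 20 extensions
  placing 1:c first → 30 extensions
  placing 4:z first → 10 extensions
total linear extensions = 60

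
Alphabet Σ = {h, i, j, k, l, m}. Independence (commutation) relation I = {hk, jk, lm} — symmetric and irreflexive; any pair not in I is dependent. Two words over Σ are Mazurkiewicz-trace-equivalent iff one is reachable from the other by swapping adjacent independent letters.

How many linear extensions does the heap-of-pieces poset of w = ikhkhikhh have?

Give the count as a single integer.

18

0(i) covers ∅
1(k) covers 0:i
2(h) covers 0:i
3(k) covers 1:k
4(h) covers 2:h
5(i) covers 3:k, 4:h
6(k) covers 5:i
7(h) covers 5:i
8(h) covers 7:h
floor of heap: 0:i
completions by unplaced set U, small U first (add the entries for U minus each lowest piece of U):
  |U|=1: {6}:1  {8}:1
  |U|=2: {6,8}:2  {7,8}:1
  |U|=3: {6,7,8}:3
  |U|=4: {5,6,7,8}:3
  |U|=5: {3,5,6,7,8}:3  {4,5,6,7,8}:3
  |U|=6: {1,3,5,6,7,8}:3  {2,4,5,6,7,8}:3  {3,4,5,6,7,8}:6
  |U|=7: {1,3,4,5,6,7,8}:9  {2,3,4,5,6,7,8}:9
  start at 0(i): 18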